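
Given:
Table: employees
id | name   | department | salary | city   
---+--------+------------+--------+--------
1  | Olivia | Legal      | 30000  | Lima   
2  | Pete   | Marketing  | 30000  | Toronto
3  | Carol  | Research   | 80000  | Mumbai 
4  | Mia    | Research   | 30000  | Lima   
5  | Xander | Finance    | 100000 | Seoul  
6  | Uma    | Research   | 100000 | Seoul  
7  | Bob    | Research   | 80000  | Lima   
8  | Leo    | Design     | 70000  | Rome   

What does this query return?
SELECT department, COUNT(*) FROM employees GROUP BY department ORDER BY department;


Assigning each row to its department group:
  Olivia -> Legal
  Pete -> Marketing
  Carol -> Research
  Mia -> Research
  Xander -> Finance
  Uma -> Research
  Bob -> Research
  Leo -> Design


5 groups:
Design, 1
Finance, 1
Legal, 1
Marketing, 1
Research, 4


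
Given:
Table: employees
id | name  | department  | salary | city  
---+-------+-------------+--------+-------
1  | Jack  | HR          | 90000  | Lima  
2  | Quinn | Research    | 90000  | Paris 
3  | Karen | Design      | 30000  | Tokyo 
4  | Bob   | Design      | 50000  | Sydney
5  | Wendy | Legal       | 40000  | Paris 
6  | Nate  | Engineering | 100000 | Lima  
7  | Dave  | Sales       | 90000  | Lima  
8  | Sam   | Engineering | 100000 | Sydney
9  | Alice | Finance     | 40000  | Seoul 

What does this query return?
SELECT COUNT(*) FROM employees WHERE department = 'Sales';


Counting rows where department = 'Sales'
  Dave -> MATCH


1


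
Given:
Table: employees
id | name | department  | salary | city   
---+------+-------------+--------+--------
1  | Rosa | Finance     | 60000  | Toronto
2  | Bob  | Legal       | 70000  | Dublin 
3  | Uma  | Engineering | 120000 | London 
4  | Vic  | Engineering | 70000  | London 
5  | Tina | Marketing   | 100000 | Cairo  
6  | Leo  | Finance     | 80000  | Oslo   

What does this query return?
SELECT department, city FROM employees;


Projecting columns: department, city

6 rows:
Finance, Toronto
Legal, Dublin
Engineering, London
Engineering, London
Marketing, Cairo
Finance, Oslo


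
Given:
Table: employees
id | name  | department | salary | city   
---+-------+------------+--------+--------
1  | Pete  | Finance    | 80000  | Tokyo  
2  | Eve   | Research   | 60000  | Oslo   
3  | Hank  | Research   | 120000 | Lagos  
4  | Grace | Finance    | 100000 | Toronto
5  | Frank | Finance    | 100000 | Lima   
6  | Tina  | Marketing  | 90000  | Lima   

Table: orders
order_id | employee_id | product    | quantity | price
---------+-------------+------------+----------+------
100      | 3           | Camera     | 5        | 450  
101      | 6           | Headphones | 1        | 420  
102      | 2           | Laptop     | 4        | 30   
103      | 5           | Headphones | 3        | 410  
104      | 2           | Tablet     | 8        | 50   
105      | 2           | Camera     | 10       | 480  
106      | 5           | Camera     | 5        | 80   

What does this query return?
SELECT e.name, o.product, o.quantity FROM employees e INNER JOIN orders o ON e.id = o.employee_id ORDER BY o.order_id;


Joining employees.id = orders.employee_id:
  employee Hank (id=3) -> order Camera
  employee Tina (id=6) -> order Headphones
  employee Eve (id=2) -> order Laptop
  employee Frank (id=5) -> order Headphones
  employee Eve (id=2) -> order Tablet
  employee Eve (id=2) -> order Camera
  employee Frank (id=5) -> order Camera


7 rows:
Hank, Camera, 5
Tina, Headphones, 1
Eve, Laptop, 4
Frank, Headphones, 3
Eve, Tablet, 8
Eve, Camera, 10
Frank, Camera, 5


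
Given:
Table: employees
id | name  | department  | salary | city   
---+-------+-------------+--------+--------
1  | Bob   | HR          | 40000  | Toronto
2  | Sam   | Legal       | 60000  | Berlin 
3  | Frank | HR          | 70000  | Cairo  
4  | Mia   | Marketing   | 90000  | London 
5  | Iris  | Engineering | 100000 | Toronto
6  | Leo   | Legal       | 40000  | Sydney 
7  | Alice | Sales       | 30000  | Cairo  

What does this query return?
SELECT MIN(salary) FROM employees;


Salaries: 40000, 60000, 70000, 90000, 100000, 40000, 30000
MIN = 30000

30000


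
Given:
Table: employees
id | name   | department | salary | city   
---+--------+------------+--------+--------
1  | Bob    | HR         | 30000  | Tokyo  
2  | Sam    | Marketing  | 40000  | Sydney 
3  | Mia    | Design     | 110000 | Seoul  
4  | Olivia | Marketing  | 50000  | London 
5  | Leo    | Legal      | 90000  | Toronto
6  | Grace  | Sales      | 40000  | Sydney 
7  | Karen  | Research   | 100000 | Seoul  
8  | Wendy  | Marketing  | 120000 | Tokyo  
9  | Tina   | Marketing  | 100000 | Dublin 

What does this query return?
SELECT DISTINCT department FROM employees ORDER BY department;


All 'department' values (row order): HR, Marketing, Design, Marketing, Legal, Sales, Research, Marketing, Marketing
Removing duplicates leaves 6 unique value(s).

6 values:
Design
HR
Legal
Marketing
Research
Sales


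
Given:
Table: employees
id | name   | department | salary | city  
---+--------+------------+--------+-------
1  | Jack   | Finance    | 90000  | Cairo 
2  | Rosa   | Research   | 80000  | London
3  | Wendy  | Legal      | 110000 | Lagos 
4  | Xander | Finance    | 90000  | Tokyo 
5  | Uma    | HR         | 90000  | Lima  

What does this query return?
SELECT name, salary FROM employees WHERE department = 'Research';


Filtering: department = 'Research'
Matching rows: 1

1 rows:
Rosa, 80000


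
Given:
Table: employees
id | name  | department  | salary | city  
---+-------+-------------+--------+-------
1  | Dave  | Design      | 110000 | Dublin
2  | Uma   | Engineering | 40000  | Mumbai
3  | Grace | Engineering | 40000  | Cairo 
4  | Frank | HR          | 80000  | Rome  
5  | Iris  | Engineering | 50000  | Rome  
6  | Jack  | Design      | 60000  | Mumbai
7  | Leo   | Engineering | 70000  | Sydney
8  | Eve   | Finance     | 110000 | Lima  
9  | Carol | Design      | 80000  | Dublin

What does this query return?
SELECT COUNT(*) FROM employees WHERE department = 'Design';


Counting rows where department = 'Design'
  Dave -> MATCH
  Jack -> MATCH
  Carol -> MATCH


3


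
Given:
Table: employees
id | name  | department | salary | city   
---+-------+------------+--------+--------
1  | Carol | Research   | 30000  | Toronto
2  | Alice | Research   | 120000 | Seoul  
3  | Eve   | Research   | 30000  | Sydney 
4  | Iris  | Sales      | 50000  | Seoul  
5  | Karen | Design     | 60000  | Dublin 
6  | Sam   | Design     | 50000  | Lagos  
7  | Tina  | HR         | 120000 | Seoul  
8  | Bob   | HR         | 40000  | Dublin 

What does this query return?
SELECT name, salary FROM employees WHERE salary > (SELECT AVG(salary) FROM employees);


Subquery: AVG(salary) = 62500.0
Filtering: salary > 62500.0
  Alice (120000) -> MATCH
  Tina (120000) -> MATCH


2 rows:
Alice, 120000
Tina, 120000


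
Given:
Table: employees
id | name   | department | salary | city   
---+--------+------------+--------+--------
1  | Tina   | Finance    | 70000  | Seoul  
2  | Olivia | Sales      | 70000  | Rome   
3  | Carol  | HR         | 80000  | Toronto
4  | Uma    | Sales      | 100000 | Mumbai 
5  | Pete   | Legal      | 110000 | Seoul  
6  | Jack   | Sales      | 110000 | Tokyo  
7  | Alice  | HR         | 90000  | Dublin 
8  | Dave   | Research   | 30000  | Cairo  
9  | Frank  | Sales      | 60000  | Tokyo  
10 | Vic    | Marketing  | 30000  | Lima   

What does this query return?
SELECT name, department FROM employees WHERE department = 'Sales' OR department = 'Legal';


Filtering: department = 'Sales' OR 'Legal'
Matching: 5 rows

5 rows:
Olivia, Sales
Uma, Sales
Pete, Legal
Jack, Sales
Frank, Sales


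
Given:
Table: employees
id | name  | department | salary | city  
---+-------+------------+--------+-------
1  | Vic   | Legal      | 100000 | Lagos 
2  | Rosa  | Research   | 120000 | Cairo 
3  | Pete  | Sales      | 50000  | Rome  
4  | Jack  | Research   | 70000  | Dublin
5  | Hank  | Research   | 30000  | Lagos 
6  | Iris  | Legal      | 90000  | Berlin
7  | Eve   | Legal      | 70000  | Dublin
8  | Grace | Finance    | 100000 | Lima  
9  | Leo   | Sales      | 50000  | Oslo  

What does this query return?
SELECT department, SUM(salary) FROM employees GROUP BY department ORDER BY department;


Summing salary within each department:
  Finance: 100000 = 100000
  Legal: 100000 + 90000 + 70000 = 260000
  Research: 120000 + 70000 + 30000 = 220000
  Sales: 50000 + 50000 = 100000


4 groups:
Finance, 100000
Legal, 260000
Research, 220000
Sales, 100000


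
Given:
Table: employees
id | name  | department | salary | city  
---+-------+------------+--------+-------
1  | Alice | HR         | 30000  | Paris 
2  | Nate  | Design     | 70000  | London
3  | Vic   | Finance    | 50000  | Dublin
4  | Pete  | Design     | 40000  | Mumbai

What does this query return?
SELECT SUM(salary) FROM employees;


SUM(salary) = 30000 + 70000 + 50000 + 40000 = 190000

190000


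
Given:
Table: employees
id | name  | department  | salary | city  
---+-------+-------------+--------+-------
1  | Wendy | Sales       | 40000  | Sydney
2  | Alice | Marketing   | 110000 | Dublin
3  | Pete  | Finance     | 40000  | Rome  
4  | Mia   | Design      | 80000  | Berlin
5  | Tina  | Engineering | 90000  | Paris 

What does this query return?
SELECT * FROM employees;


SELECT * returns all 5 rows with all columns

5 rows:
1, Wendy, Sales, 40000, Sydney
2, Alice, Marketing, 110000, Dublin
3, Pete, Finance, 40000, Rome
4, Mia, Design, 80000, Berlin
5, Tina, Engineering, 90000, Paris


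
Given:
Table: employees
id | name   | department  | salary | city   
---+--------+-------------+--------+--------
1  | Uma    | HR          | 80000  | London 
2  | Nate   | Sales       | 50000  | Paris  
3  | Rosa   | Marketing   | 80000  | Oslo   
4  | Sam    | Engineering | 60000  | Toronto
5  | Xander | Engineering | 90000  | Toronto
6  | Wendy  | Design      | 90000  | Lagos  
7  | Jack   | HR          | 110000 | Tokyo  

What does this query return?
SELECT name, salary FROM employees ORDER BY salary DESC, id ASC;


Sorting by salary DESC, then id ASC for ties

7 rows:
Jack, 110000
Xander, 90000
Wendy, 90000
Uma, 80000
Rosa, 80000
Sam, 60000
Nate, 50000


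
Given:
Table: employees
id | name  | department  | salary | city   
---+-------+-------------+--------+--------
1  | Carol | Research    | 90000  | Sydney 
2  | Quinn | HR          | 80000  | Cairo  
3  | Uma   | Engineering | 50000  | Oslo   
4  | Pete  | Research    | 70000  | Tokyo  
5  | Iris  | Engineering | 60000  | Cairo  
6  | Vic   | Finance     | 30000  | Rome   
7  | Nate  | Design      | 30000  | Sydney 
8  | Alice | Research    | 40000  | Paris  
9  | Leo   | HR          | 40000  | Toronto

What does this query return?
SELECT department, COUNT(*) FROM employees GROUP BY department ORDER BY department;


Assigning each row to its department group:
  Carol -> Research
  Quinn -> HR
  Uma -> Engineering
  Pete -> Research
  Iris -> Engineering
  Vic -> Finance
  Nate -> Design
  Alice -> Research
  Leo -> HR


5 groups:
Design, 1
Engineering, 2
Finance, 1
HR, 2
Research, 3


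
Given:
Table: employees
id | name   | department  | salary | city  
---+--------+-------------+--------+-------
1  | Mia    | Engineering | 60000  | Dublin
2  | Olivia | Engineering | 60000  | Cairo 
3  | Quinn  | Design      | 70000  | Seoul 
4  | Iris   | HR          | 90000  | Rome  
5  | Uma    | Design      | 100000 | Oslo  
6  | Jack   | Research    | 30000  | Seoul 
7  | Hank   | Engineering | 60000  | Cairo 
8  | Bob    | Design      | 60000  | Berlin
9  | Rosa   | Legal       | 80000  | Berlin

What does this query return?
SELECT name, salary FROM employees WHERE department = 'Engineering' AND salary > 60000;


Filtering: department = 'Engineering' AND salary > 60000
Matching: 0 rows

Empty result set (0 rows)


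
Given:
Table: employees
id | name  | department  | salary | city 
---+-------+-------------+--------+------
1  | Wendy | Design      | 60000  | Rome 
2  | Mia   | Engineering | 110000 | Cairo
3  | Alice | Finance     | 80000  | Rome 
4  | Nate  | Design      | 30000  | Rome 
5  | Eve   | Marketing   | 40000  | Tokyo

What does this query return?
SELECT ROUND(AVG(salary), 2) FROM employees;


SUM(salary) = 320000
COUNT = 5
ROUND(AVG, 2) = ROUND(320000 / 5, 2) = 64000.0

64000.0


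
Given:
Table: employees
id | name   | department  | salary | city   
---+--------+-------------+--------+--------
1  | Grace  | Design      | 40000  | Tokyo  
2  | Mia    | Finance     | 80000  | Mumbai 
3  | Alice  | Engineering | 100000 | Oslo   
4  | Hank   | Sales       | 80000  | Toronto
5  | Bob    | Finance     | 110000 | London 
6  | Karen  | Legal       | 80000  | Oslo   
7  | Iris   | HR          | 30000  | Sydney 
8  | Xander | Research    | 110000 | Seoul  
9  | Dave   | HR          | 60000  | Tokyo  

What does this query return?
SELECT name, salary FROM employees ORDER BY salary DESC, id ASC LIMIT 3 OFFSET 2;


Sort by salary DESC (id ASC tiebreak), then skip 2 and take 3
Rows 3 through 5

3 rows:
Alice, 100000
Mia, 80000
Hank, 80000


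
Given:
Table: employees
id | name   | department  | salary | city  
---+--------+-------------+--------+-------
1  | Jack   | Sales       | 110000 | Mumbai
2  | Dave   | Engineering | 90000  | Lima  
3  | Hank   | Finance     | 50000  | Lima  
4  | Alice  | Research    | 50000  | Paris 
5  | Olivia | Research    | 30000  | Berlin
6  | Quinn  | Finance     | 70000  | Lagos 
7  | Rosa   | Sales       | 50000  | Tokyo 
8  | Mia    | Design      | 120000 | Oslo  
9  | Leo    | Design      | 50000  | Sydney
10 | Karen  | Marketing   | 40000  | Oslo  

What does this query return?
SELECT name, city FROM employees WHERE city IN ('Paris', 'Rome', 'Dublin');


Filtering: city IN ('Paris', 'Rome', 'Dublin')
Matching: 1 rows

1 rows:
Alice, Paris


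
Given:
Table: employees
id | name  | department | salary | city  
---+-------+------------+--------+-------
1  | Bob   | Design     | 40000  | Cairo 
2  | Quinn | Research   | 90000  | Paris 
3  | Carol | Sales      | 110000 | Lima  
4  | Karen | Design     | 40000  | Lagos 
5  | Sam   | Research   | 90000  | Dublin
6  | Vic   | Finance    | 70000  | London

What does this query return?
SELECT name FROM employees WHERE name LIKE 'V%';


LIKE 'V%' matches names starting with 'V'
Matching: 1

1 rows:
Vic


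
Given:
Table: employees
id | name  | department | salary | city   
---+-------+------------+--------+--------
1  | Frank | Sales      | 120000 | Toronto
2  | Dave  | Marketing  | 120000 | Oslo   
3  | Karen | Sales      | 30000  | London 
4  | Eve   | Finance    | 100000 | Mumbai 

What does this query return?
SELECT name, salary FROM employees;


Projecting columns: name, salary

4 rows:
Frank, 120000
Dave, 120000
Karen, 30000
Eve, 100000


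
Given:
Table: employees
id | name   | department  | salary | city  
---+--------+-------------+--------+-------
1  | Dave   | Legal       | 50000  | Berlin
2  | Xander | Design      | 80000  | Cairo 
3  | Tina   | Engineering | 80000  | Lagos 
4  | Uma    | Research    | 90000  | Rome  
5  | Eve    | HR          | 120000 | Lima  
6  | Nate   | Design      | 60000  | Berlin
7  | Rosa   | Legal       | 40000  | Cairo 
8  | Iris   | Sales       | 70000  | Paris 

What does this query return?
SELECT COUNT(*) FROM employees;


COUNT(*) counts all rows

8


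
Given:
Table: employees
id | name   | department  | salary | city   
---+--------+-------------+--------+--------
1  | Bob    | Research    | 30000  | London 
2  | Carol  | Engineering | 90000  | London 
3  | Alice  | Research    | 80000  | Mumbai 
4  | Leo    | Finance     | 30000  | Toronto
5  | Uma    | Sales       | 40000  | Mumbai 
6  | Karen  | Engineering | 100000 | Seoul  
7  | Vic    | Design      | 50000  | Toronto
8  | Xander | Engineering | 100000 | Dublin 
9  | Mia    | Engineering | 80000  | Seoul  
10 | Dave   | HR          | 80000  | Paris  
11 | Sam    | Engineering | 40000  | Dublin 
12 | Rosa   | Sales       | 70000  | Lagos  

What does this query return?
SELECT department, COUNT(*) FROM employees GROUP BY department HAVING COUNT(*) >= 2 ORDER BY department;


Groups with count >= 2:
  Engineering: 5 -> PASS
  Research: 2 -> PASS
  Sales: 2 -> PASS
  Design: 1 -> filtered out
  Finance: 1 -> filtered out
  HR: 1 -> filtered out


3 groups:
Engineering, 5
Research, 2
Sales, 2


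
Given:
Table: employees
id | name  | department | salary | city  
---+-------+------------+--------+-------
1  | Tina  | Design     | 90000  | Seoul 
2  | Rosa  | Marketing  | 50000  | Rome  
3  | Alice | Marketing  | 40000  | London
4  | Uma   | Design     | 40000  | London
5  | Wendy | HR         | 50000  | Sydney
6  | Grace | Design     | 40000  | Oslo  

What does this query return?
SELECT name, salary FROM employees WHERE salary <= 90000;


Filtering: salary <= 90000
Matching: 6 rows

6 rows:
Tina, 90000
Rosa, 50000
Alice, 40000
Uma, 40000
Wendy, 50000
Grace, 40000


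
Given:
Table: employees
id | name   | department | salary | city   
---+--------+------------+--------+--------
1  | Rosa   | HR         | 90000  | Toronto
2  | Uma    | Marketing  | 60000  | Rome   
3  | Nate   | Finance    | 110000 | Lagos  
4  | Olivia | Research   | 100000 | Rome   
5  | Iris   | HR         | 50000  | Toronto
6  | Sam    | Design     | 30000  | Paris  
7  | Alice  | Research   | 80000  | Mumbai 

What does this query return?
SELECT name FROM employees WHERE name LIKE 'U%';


LIKE 'U%' matches names starting with 'U'
Matching: 1

1 rows:
Uma


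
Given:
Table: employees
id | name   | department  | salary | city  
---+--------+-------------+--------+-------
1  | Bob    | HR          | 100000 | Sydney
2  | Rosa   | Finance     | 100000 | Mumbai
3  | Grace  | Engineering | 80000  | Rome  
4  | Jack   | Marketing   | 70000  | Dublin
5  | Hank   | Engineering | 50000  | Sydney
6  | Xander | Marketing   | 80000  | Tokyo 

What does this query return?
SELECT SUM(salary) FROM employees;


SUM(salary) = 100000 + 100000 + 80000 + 70000 + 50000 + 80000 = 480000

480000


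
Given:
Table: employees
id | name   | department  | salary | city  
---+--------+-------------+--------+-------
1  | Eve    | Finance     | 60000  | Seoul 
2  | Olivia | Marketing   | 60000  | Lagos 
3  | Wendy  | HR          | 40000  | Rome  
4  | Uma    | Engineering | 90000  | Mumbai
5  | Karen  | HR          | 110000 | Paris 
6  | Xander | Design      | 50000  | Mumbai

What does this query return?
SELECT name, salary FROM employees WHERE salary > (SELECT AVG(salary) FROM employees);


Subquery: AVG(salary) = 68333.33
Filtering: salary > 68333.33
  Uma (90000) -> MATCH
  Karen (110000) -> MATCH


2 rows:
Uma, 90000
Karen, 110000


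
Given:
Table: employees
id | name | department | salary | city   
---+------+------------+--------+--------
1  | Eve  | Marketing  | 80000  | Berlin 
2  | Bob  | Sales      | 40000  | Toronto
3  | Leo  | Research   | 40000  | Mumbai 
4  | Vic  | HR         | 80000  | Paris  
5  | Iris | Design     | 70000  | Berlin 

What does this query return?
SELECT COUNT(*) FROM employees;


COUNT(*) counts all rows

5


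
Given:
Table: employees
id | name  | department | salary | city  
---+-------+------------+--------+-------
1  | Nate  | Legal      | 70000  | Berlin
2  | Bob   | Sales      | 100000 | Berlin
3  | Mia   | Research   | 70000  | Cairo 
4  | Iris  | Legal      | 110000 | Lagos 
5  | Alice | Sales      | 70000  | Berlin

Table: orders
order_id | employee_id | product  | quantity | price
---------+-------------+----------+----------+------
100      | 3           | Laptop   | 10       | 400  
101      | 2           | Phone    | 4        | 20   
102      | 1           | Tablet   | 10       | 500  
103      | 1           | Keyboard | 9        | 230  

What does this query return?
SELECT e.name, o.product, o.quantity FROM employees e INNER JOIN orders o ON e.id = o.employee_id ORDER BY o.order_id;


Joining employees.id = orders.employee_id:
  employee Mia (id=3) -> order Laptop
  employee Bob (id=2) -> order Phone
  employee Nate (id=1) -> order Tablet
  employee Nate (id=1) -> order Keyboard


4 rows:
Mia, Laptop, 10
Bob, Phone, 4
Nate, Tablet, 10
Nate, Keyboard, 9


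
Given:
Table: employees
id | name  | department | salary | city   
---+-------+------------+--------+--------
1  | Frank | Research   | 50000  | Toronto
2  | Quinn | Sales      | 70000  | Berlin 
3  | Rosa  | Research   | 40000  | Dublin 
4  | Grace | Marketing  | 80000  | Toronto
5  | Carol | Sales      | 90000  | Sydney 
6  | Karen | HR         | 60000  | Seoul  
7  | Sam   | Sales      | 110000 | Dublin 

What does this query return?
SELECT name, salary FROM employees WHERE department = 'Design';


Filtering: department = 'Design'
Matching rows: 0

Empty result set (0 rows)


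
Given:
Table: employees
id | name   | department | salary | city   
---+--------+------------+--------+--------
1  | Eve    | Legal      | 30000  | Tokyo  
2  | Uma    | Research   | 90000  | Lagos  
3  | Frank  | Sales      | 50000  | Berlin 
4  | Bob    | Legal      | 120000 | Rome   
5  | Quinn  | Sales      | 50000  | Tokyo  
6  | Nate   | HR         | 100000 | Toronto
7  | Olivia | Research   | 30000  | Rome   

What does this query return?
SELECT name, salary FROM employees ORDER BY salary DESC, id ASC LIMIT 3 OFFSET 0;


Sort by salary DESC (id ASC tiebreak), then skip 0 and take 3
Rows 1 through 3

3 rows:
Bob, 120000
Nate, 100000
Uma, 90000


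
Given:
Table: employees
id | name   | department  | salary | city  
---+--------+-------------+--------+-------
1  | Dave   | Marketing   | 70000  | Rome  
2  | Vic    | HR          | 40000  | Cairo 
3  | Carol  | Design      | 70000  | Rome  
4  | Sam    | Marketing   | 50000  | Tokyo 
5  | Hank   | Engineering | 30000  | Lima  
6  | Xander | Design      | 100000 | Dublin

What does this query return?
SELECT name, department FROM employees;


Projecting columns: name, department

6 rows:
Dave, Marketing
Vic, HR
Carol, Design
Sam, Marketing
Hank, Engineering
Xander, Design


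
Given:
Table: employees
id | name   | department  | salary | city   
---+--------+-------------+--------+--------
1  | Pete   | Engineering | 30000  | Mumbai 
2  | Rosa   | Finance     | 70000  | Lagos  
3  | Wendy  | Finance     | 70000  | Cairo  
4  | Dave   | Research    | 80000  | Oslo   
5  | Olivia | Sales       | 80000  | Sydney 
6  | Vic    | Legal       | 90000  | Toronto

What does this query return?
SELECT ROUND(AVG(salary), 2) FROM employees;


SUM(salary) = 420000
COUNT = 6
ROUND(AVG, 2) = ROUND(420000 / 6, 2) = 70000.0

70000.0


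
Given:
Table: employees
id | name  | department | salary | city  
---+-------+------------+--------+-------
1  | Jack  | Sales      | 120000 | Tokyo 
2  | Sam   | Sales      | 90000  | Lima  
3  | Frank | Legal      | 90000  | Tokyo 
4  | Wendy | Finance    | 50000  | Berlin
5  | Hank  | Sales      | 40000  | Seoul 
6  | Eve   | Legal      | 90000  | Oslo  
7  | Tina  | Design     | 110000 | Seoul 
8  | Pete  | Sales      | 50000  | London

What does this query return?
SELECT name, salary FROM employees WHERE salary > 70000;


Filtering: salary > 70000
Matching: 5 rows

5 rows:
Jack, 120000
Sam, 90000
Frank, 90000
Eve, 90000
Tina, 110000


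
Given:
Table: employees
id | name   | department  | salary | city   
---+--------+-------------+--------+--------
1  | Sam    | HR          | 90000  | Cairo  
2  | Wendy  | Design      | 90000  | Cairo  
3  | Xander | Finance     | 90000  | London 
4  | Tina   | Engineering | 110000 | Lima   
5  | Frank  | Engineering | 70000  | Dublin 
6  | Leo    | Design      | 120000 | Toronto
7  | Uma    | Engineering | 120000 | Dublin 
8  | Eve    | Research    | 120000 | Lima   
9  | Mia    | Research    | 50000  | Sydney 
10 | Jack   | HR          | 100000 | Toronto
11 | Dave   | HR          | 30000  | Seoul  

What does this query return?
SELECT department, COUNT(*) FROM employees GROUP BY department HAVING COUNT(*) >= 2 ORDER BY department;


Groups with count >= 2:
  Design: 2 -> PASS
  Engineering: 3 -> PASS
  HR: 3 -> PASS
  Research: 2 -> PASS
  Finance: 1 -> filtered out


4 groups:
Design, 2
Engineering, 3
HR, 3
Research, 2


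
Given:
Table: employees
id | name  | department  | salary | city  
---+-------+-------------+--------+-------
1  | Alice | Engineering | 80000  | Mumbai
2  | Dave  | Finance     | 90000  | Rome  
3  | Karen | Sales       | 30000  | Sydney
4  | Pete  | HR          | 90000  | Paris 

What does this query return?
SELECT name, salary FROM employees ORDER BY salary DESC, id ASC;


Sorting by salary DESC, then id ASC for ties

4 rows:
Dave, 90000
Pete, 90000
Alice, 80000
Karen, 30000


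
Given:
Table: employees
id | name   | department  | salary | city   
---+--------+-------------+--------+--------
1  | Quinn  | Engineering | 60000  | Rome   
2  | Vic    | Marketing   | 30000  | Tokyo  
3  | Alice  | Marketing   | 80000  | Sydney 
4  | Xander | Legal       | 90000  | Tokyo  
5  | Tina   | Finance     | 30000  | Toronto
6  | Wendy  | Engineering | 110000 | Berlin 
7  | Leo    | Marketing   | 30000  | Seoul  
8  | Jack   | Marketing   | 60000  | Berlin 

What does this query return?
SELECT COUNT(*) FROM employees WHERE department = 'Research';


Counting rows where department = 'Research'


0


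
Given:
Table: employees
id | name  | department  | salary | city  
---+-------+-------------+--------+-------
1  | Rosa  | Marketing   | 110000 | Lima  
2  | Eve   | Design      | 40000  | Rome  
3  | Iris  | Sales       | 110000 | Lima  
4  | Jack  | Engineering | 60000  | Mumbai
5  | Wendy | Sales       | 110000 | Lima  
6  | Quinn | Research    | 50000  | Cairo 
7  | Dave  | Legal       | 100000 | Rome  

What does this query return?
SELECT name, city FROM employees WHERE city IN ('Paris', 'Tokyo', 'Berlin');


Filtering: city IN ('Paris', 'Tokyo', 'Berlin')
Matching: 0 rows

Empty result set (0 rows)


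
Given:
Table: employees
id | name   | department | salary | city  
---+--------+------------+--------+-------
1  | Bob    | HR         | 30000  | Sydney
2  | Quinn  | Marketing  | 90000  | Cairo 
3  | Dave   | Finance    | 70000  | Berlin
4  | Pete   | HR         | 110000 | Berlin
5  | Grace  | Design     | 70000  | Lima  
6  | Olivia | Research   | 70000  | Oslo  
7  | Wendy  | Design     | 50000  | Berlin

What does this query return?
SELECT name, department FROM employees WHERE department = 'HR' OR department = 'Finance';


Filtering: department = 'HR' OR 'Finance'
Matching: 3 rows

3 rows:
Bob, HR
Dave, Finance
Pete, HR


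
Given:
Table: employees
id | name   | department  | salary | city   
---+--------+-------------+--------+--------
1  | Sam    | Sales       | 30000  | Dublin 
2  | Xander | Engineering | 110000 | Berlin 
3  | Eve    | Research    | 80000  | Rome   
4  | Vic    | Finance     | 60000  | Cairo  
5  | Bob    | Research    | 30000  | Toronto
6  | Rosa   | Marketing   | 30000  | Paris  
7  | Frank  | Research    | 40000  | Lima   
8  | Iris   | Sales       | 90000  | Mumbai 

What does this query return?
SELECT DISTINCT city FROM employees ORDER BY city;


All 'city' values (row order): Dublin, Berlin, Rome, Cairo, Toronto, Paris, Lima, Mumbai
Removing duplicates leaves 8 unique value(s).

8 values:
Berlin
Cairo
Dublin
Lima
Mumbai
Paris
Rome
Toronto


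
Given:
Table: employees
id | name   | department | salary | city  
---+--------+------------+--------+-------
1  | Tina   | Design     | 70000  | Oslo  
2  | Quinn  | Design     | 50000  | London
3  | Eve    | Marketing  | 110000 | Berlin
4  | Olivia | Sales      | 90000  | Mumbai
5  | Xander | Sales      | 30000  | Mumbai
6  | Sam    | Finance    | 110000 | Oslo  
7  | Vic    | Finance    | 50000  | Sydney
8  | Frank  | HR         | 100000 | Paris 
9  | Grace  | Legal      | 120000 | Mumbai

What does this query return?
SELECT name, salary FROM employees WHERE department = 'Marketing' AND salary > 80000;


Filtering: department = 'Marketing' AND salary > 80000
Matching: 1 rows

1 rows:
Eve, 110000


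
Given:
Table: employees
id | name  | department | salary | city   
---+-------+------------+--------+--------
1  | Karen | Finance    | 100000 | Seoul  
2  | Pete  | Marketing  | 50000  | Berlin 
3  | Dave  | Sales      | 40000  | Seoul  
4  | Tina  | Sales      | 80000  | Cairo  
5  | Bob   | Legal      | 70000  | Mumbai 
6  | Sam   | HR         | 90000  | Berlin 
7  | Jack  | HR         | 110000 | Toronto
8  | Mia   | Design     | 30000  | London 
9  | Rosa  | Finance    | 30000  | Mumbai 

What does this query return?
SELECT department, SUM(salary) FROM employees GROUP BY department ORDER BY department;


Summing salary within each department:
  Design: 30000 = 30000
  Finance: 100000 + 30000 = 130000
  HR: 90000 + 110000 = 200000
  Legal: 70000 = 70000
  Marketing: 50000 = 50000
  Sales: 40000 + 80000 = 120000


6 groups:
Design, 30000
Finance, 130000
HR, 200000
Legal, 70000
Marketing, 50000
Sales, 120000


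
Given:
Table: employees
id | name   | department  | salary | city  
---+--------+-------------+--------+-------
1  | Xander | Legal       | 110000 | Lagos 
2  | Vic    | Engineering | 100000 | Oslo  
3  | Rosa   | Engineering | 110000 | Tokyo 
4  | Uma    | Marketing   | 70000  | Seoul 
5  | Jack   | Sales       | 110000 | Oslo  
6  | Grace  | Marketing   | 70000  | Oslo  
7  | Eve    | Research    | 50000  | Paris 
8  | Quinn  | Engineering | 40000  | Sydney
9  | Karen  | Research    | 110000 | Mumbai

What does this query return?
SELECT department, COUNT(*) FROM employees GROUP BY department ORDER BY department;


Assigning each row to its department group:
  Xander -> Legal
  Vic -> Engineering
  Rosa -> Engineering
  Uma -> Marketing
  Jack -> Sales
  Grace -> Marketing
  Eve -> Research
  Quinn -> Engineering
  Karen -> Research


5 groups:
Engineering, 3
Legal, 1
Marketing, 2
Research, 2
Sales, 1


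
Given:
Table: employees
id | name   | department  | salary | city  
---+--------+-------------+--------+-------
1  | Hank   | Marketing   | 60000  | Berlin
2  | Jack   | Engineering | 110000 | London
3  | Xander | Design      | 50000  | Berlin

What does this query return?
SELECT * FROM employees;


SELECT * returns all 3 rows with all columns

3 rows:
1, Hank, Marketing, 60000, Berlin
2, Jack, Engineering, 110000, London
3, Xander, Design, 50000, Berlin


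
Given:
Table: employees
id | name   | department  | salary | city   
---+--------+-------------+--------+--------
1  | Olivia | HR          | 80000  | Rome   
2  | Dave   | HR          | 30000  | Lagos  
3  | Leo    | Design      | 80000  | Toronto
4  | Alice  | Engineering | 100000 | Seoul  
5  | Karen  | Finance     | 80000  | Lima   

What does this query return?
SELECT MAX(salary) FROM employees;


Salaries: 80000, 30000, 80000, 100000, 80000
MAX = 100000

100000


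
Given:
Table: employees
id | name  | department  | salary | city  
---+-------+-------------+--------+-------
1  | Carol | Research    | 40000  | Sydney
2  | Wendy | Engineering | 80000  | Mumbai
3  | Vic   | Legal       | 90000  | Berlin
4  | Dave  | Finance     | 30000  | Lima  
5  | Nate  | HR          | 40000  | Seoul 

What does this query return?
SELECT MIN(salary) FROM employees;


Salaries: 40000, 80000, 90000, 30000, 40000
MIN = 30000

30000


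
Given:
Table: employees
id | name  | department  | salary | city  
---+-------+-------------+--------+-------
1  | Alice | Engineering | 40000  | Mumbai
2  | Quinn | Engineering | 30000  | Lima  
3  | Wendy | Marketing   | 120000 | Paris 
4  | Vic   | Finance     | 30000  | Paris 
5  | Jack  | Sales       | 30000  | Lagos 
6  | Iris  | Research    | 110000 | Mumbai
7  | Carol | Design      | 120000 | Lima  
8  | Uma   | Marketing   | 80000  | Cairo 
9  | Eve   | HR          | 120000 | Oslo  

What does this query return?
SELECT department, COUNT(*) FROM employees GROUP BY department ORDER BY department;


Assigning each row to its department group:
  Alice -> Engineering
  Quinn -> Engineering
  Wendy -> Marketing
  Vic -> Finance
  Jack -> Sales
  Iris -> Research
  Carol -> Design
  Uma -> Marketing
  Eve -> HR


7 groups:
Design, 1
Engineering, 2
Finance, 1
HR, 1
Marketing, 2
Research, 1
Sales, 1


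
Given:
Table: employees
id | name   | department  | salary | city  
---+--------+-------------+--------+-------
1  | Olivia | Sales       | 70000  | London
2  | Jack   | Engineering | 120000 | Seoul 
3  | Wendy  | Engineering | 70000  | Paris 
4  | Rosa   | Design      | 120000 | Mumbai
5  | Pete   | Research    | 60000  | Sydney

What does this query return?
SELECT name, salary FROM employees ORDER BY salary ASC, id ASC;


Sorting by salary ASC, then id ASC for ties

5 rows:
Pete, 60000
Olivia, 70000
Wendy, 70000
Jack, 120000
Rosa, 120000


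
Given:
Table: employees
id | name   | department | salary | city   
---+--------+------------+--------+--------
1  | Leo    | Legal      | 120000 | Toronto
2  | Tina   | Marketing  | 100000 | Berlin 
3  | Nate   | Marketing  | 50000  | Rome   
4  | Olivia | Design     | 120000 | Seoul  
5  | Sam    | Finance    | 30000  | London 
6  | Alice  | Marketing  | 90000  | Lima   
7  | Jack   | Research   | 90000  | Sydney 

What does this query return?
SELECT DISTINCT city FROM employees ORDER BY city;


All 'city' values (row order): Toronto, Berlin, Rome, Seoul, London, Lima, Sydney
Removing duplicates leaves 7 unique value(s).

7 values:
Berlin
Lima
London
Rome
Seoul
Sydney
Toronto


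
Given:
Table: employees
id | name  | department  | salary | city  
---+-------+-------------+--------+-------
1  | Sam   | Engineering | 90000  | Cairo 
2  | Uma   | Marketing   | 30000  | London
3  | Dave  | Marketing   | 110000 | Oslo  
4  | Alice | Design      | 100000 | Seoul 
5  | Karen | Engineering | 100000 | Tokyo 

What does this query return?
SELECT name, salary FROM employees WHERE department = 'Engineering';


Filtering: department = 'Engineering'
Matching rows: 2

2 rows:
Sam, 90000
Karen, 100000


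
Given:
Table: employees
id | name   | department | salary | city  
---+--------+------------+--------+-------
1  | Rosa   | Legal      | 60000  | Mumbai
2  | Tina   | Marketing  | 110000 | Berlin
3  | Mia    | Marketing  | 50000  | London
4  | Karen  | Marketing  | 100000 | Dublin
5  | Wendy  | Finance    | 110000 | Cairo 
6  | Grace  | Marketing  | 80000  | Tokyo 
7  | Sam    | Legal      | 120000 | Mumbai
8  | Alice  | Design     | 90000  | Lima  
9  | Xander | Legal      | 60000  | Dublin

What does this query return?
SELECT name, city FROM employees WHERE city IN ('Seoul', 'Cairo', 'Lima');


Filtering: city IN ('Seoul', 'Cairo', 'Lima')
Matching: 2 rows

2 rows:
Wendy, Cairo
Alice, Lima


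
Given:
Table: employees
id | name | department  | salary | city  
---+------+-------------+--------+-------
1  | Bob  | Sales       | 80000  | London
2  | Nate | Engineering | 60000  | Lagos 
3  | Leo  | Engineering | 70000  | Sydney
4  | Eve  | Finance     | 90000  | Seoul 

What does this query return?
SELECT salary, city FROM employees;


Projecting columns: salary, city

4 rows:
80000, London
60000, Lagos
70000, Sydney
90000, Seoul


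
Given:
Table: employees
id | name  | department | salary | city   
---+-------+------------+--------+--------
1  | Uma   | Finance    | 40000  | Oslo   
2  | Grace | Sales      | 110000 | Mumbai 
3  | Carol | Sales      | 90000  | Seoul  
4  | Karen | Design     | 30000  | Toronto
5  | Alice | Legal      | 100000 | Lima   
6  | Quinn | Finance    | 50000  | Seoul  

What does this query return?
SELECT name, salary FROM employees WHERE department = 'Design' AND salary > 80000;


Filtering: department = 'Design' AND salary > 80000
Matching: 0 rows

Empty result set (0 rows)


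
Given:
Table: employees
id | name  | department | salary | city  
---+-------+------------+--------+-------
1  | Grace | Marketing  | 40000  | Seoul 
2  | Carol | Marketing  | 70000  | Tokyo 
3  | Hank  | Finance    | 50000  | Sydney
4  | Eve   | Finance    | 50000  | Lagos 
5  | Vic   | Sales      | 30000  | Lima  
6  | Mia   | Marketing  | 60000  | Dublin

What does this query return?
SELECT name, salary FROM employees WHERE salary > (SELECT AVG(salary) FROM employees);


Subquery: AVG(salary) = 50000.0
Filtering: salary > 50000.0
  Carol (70000) -> MATCH
  Mia (60000) -> MATCH


2 rows:
Carol, 70000
Mia, 60000


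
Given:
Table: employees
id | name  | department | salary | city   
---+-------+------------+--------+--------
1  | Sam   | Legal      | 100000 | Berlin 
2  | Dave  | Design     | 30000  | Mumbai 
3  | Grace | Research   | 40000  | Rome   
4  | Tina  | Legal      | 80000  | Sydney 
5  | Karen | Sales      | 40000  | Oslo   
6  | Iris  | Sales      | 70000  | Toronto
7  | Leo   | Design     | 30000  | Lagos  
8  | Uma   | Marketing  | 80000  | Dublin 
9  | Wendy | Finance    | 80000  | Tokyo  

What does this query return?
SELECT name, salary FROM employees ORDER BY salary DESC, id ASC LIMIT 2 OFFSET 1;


Sort by salary DESC (id ASC tiebreak), then skip 1 and take 2
Rows 2 through 3

2 rows:
Tina, 80000
Uma, 80000


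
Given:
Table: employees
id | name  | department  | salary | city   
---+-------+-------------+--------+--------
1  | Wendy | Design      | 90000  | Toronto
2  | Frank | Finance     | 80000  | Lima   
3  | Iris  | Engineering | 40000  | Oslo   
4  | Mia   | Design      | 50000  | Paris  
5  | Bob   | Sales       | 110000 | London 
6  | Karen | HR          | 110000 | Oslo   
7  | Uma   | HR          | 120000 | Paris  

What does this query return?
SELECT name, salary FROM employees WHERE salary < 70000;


Filtering: salary < 70000
Matching: 2 rows

2 rows:
Iris, 40000
Mia, 50000


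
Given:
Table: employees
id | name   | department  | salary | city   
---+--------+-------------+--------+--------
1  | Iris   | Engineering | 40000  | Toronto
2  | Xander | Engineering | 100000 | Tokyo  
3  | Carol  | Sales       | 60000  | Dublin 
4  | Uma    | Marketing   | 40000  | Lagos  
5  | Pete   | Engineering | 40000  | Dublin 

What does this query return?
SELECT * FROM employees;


SELECT * returns all 5 rows with all columns

5 rows:
1, Iris, Engineering, 40000, Toronto
2, Xander, Engineering, 100000, Tokyo
3, Carol, Sales, 60000, Dublin
4, Uma, Marketing, 40000, Lagos
5, Pete, Engineering, 40000, Dublin


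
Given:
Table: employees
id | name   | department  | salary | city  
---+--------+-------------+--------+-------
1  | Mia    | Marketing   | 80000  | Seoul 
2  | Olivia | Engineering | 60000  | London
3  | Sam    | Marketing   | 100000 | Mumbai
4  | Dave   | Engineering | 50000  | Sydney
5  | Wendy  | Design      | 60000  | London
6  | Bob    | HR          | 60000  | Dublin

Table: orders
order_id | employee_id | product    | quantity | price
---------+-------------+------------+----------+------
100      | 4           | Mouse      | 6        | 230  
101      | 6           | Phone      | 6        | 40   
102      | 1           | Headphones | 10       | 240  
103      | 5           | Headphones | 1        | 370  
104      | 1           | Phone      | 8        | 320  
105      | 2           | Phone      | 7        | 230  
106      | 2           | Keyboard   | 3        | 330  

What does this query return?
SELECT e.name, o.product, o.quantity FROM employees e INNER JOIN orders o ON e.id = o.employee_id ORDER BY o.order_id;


Joining employees.id = orders.employee_id:
  employee Dave (id=4) -> order Mouse
  employee Bob (id=6) -> order Phone
  employee Mia (id=1) -> order Headphones
  employee Wendy (id=5) -> order Headphones
  employee Mia (id=1) -> order Phone
  employee Olivia (id=2) -> order Phone
  employee Olivia (id=2) -> order Keyboard


7 rows:
Dave, Mouse, 6
Bob, Phone, 6
Mia, Headphones, 10
Wendy, Headphones, 1
Mia, Phone, 8
Olivia, Phone, 7
Olivia, Keyboard, 3


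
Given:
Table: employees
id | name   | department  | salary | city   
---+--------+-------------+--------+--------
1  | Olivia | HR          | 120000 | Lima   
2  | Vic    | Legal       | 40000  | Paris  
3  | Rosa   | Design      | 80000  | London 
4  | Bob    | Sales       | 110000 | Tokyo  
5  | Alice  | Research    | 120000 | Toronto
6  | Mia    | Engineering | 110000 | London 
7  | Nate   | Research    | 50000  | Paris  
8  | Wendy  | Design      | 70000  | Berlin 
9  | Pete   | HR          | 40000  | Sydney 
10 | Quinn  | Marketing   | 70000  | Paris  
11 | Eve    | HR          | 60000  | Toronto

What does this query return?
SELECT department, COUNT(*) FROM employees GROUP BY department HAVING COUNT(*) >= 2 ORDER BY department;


Groups with count >= 2:
  Design: 2 -> PASS
  HR: 3 -> PASS
  Research: 2 -> PASS
  Engineering: 1 -> filtered out
  Legal: 1 -> filtered out
  Marketing: 1 -> filtered out
  Sales: 1 -> filtered out


3 groups:
Design, 2
HR, 3
Research, 2
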